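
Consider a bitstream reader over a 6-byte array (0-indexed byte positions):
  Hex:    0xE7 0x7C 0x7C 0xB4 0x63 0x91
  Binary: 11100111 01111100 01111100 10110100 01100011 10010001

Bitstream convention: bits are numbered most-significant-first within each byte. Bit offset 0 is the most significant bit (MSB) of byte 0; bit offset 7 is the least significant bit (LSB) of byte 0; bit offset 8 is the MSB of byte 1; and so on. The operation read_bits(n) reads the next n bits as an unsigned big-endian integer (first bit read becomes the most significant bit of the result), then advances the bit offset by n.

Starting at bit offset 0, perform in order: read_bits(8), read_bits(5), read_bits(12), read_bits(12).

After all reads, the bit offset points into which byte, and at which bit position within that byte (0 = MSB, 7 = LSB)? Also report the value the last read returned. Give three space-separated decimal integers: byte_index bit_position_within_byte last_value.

Read 1: bits[0:8] width=8 -> value=231 (bin 11100111); offset now 8 = byte 1 bit 0; 40 bits remain
Read 2: bits[8:13] width=5 -> value=15 (bin 01111); offset now 13 = byte 1 bit 5; 35 bits remain
Read 3: bits[13:25] width=12 -> value=2297 (bin 100011111001); offset now 25 = byte 3 bit 1; 23 bits remain
Read 4: bits[25:37] width=12 -> value=1676 (bin 011010001100); offset now 37 = byte 4 bit 5; 11 bits remain

Answer: 4 5 1676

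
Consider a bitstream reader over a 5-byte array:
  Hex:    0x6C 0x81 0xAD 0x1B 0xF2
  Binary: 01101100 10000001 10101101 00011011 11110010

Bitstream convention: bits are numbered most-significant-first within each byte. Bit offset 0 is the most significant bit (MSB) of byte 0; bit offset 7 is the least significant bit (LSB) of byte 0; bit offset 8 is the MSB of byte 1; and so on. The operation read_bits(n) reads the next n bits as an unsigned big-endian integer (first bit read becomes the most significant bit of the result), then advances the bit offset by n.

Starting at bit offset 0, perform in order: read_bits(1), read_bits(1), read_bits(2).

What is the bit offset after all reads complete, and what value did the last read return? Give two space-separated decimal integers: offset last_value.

Answer: 4 2

Derivation:
Read 1: bits[0:1] width=1 -> value=0 (bin 0); offset now 1 = byte 0 bit 1; 39 bits remain
Read 2: bits[1:2] width=1 -> value=1 (bin 1); offset now 2 = byte 0 bit 2; 38 bits remain
Read 3: bits[2:4] width=2 -> value=2 (bin 10); offset now 4 = byte 0 bit 4; 36 bits remain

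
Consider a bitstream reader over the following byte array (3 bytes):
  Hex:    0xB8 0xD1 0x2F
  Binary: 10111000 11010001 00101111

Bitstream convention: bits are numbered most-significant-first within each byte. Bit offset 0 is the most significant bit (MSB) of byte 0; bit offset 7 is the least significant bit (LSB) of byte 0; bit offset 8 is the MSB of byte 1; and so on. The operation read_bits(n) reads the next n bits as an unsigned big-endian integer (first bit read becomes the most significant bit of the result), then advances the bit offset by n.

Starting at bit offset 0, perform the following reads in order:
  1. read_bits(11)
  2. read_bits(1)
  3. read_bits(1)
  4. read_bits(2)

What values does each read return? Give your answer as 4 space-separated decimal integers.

Answer: 1478 1 0 0

Derivation:
Read 1: bits[0:11] width=11 -> value=1478 (bin 10111000110); offset now 11 = byte 1 bit 3; 13 bits remain
Read 2: bits[11:12] width=1 -> value=1 (bin 1); offset now 12 = byte 1 bit 4; 12 bits remain
Read 3: bits[12:13] width=1 -> value=0 (bin 0); offset now 13 = byte 1 bit 5; 11 bits remain
Read 4: bits[13:15] width=2 -> value=0 (bin 00); offset now 15 = byte 1 bit 7; 9 bits remain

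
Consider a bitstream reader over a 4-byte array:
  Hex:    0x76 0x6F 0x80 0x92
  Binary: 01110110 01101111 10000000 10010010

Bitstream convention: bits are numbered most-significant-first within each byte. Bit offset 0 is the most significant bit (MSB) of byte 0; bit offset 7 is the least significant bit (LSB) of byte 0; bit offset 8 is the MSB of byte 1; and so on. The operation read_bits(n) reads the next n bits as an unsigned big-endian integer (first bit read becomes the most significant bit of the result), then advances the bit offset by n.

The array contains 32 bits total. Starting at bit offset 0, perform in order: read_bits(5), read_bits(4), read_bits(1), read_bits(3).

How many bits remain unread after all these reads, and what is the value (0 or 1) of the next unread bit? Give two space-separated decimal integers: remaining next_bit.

Read 1: bits[0:5] width=5 -> value=14 (bin 01110); offset now 5 = byte 0 bit 5; 27 bits remain
Read 2: bits[5:9] width=4 -> value=12 (bin 1100); offset now 9 = byte 1 bit 1; 23 bits remain
Read 3: bits[9:10] width=1 -> value=1 (bin 1); offset now 10 = byte 1 bit 2; 22 bits remain
Read 4: bits[10:13] width=3 -> value=5 (bin 101); offset now 13 = byte 1 bit 5; 19 bits remain

Answer: 19 1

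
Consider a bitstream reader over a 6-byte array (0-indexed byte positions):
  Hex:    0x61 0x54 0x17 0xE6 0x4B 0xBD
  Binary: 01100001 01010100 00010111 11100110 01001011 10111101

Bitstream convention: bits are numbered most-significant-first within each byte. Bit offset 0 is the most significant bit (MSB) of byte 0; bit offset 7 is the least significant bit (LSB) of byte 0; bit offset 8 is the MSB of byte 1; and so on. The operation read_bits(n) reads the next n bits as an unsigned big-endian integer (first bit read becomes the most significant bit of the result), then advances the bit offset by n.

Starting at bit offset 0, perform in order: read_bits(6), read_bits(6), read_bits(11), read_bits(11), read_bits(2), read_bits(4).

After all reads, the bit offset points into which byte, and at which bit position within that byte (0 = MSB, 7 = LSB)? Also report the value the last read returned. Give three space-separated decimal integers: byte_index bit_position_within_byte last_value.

Read 1: bits[0:6] width=6 -> value=24 (bin 011000); offset now 6 = byte 0 bit 6; 42 bits remain
Read 2: bits[6:12] width=6 -> value=21 (bin 010101); offset now 12 = byte 1 bit 4; 36 bits remain
Read 3: bits[12:23] width=11 -> value=523 (bin 01000001011); offset now 23 = byte 2 bit 7; 25 bits remain
Read 4: bits[23:34] width=11 -> value=1945 (bin 11110011001); offset now 34 = byte 4 bit 2; 14 bits remain
Read 5: bits[34:36] width=2 -> value=0 (bin 00); offset now 36 = byte 4 bit 4; 12 bits remain
Read 6: bits[36:40] width=4 -> value=11 (bin 1011); offset now 40 = byte 5 bit 0; 8 bits remain

Answer: 5 0 11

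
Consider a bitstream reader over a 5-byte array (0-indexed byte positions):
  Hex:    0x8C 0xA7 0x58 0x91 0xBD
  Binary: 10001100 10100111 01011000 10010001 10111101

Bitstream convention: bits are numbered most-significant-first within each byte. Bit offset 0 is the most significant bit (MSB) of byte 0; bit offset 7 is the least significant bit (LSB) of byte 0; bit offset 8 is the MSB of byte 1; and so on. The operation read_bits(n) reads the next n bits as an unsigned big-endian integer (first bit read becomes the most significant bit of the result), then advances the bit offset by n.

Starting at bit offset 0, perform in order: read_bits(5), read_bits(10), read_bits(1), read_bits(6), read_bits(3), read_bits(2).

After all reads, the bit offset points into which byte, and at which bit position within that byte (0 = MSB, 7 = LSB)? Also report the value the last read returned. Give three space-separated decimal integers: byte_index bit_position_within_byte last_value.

Answer: 3 3 0

Derivation:
Read 1: bits[0:5] width=5 -> value=17 (bin 10001); offset now 5 = byte 0 bit 5; 35 bits remain
Read 2: bits[5:15] width=10 -> value=595 (bin 1001010011); offset now 15 = byte 1 bit 7; 25 bits remain
Read 3: bits[15:16] width=1 -> value=1 (bin 1); offset now 16 = byte 2 bit 0; 24 bits remain
Read 4: bits[16:22] width=6 -> value=22 (bin 010110); offset now 22 = byte 2 bit 6; 18 bits remain
Read 5: bits[22:25] width=3 -> value=1 (bin 001); offset now 25 = byte 3 bit 1; 15 bits remain
Read 6: bits[25:27] width=2 -> value=0 (bin 00); offset now 27 = byte 3 bit 3; 13 bits remain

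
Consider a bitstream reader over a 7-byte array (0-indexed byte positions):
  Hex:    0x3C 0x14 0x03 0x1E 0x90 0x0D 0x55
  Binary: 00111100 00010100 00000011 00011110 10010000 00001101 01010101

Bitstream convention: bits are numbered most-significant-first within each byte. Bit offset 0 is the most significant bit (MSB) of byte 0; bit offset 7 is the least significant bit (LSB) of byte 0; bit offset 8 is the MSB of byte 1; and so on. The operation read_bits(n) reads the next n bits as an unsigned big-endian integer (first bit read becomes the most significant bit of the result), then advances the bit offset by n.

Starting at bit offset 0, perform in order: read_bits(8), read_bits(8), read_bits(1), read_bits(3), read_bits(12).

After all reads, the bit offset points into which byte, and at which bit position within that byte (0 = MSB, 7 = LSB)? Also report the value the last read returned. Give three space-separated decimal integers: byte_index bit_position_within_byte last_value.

Answer: 4 0 798

Derivation:
Read 1: bits[0:8] width=8 -> value=60 (bin 00111100); offset now 8 = byte 1 bit 0; 48 bits remain
Read 2: bits[8:16] width=8 -> value=20 (bin 00010100); offset now 16 = byte 2 bit 0; 40 bits remain
Read 3: bits[16:17] width=1 -> value=0 (bin 0); offset now 17 = byte 2 bit 1; 39 bits remain
Read 4: bits[17:20] width=3 -> value=0 (bin 000); offset now 20 = byte 2 bit 4; 36 bits remain
Read 5: bits[20:32] width=12 -> value=798 (bin 001100011110); offset now 32 = byte 4 bit 0; 24 bits remain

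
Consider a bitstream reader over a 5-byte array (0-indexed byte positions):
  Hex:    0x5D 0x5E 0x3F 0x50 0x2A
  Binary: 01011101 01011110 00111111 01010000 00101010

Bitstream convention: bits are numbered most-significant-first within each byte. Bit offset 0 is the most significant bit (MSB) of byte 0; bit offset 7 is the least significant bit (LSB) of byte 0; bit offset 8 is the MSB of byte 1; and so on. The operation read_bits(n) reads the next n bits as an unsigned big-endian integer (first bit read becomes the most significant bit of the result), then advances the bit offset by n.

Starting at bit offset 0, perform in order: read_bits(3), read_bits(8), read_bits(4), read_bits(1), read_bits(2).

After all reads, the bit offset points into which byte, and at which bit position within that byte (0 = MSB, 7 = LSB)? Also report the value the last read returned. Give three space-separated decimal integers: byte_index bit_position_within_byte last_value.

Answer: 2 2 0

Derivation:
Read 1: bits[0:3] width=3 -> value=2 (bin 010); offset now 3 = byte 0 bit 3; 37 bits remain
Read 2: bits[3:11] width=8 -> value=234 (bin 11101010); offset now 11 = byte 1 bit 3; 29 bits remain
Read 3: bits[11:15] width=4 -> value=15 (bin 1111); offset now 15 = byte 1 bit 7; 25 bits remain
Read 4: bits[15:16] width=1 -> value=0 (bin 0); offset now 16 = byte 2 bit 0; 24 bits remain
Read 5: bits[16:18] width=2 -> value=0 (bin 00); offset now 18 = byte 2 bit 2; 22 bits remain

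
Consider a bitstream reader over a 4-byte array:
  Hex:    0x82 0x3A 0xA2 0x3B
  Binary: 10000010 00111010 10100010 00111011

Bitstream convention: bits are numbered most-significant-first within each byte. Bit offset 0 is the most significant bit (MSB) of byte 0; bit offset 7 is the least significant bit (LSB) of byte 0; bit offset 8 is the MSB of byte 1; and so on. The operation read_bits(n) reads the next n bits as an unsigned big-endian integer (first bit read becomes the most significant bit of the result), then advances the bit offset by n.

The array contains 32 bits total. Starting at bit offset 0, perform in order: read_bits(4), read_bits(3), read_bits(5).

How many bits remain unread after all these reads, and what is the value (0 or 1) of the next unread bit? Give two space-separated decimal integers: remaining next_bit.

Read 1: bits[0:4] width=4 -> value=8 (bin 1000); offset now 4 = byte 0 bit 4; 28 bits remain
Read 2: bits[4:7] width=3 -> value=1 (bin 001); offset now 7 = byte 0 bit 7; 25 bits remain
Read 3: bits[7:12] width=5 -> value=3 (bin 00011); offset now 12 = byte 1 bit 4; 20 bits remain

Answer: 20 1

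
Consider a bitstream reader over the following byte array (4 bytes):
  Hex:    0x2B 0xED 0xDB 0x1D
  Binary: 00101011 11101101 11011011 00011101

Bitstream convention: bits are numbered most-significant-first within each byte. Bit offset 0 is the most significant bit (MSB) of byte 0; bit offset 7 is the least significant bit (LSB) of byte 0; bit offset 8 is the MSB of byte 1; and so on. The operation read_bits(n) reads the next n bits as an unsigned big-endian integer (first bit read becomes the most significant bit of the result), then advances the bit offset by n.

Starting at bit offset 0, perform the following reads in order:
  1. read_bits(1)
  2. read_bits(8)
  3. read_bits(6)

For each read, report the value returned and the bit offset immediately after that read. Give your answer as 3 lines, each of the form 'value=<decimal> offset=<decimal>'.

Read 1: bits[0:1] width=1 -> value=0 (bin 0); offset now 1 = byte 0 bit 1; 31 bits remain
Read 2: bits[1:9] width=8 -> value=87 (bin 01010111); offset now 9 = byte 1 bit 1; 23 bits remain
Read 3: bits[9:15] width=6 -> value=54 (bin 110110); offset now 15 = byte 1 bit 7; 17 bits remain

Answer: value=0 offset=1
value=87 offset=9
value=54 offset=15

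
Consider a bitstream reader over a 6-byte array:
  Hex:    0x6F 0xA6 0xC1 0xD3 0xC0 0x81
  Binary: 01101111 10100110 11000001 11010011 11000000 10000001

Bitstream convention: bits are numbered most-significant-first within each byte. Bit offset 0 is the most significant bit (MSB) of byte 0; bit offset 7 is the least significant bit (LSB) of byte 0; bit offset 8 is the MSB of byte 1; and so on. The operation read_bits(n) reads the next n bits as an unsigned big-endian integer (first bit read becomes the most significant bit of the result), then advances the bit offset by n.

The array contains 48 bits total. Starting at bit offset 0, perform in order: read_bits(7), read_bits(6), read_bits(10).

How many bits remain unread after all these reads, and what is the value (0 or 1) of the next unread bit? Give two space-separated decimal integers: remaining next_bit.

Answer: 25 1

Derivation:
Read 1: bits[0:7] width=7 -> value=55 (bin 0110111); offset now 7 = byte 0 bit 7; 41 bits remain
Read 2: bits[7:13] width=6 -> value=52 (bin 110100); offset now 13 = byte 1 bit 5; 35 bits remain
Read 3: bits[13:23] width=10 -> value=864 (bin 1101100000); offset now 23 = byte 2 bit 7; 25 bits remain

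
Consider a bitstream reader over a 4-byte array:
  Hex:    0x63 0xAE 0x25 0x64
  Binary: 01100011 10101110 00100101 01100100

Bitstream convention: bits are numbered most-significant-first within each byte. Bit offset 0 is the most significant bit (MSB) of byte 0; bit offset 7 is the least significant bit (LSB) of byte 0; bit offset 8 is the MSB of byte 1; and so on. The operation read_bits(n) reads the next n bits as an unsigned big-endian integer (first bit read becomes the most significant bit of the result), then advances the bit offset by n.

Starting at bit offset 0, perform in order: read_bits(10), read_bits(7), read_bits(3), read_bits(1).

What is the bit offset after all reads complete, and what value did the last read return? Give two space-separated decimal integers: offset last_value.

Answer: 21 0

Derivation:
Read 1: bits[0:10] width=10 -> value=398 (bin 0110001110); offset now 10 = byte 1 bit 2; 22 bits remain
Read 2: bits[10:17] width=7 -> value=92 (bin 1011100); offset now 17 = byte 2 bit 1; 15 bits remain
Read 3: bits[17:20] width=3 -> value=2 (bin 010); offset now 20 = byte 2 bit 4; 12 bits remain
Read 4: bits[20:21] width=1 -> value=0 (bin 0); offset now 21 = byte 2 bit 5; 11 bits remain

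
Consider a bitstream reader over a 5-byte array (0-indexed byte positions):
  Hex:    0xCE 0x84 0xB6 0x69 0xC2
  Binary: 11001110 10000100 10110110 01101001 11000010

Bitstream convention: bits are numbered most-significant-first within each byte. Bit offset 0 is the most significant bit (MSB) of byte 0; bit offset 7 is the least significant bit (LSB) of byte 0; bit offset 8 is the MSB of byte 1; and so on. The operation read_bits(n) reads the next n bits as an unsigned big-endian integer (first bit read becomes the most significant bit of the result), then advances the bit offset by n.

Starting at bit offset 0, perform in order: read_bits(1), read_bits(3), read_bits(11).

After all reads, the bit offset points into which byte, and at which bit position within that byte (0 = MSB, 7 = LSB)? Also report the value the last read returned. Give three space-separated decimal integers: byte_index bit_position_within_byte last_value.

Answer: 1 7 1858

Derivation:
Read 1: bits[0:1] width=1 -> value=1 (bin 1); offset now 1 = byte 0 bit 1; 39 bits remain
Read 2: bits[1:4] width=3 -> value=4 (bin 100); offset now 4 = byte 0 bit 4; 36 bits remain
Read 3: bits[4:15] width=11 -> value=1858 (bin 11101000010); offset now 15 = byte 1 bit 7; 25 bits remain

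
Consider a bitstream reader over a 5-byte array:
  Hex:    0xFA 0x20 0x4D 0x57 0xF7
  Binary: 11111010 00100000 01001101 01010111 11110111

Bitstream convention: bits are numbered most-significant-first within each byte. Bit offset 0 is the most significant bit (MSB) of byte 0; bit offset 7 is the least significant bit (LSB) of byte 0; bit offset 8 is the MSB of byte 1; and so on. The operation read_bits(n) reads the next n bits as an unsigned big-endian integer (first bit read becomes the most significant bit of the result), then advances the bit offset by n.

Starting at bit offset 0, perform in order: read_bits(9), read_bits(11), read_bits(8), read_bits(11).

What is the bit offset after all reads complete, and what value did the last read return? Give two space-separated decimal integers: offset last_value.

Answer: 39 1019

Derivation:
Read 1: bits[0:9] width=9 -> value=500 (bin 111110100); offset now 9 = byte 1 bit 1; 31 bits remain
Read 2: bits[9:20] width=11 -> value=516 (bin 01000000100); offset now 20 = byte 2 bit 4; 20 bits remain
Read 3: bits[20:28] width=8 -> value=213 (bin 11010101); offset now 28 = byte 3 bit 4; 12 bits remain
Read 4: bits[28:39] width=11 -> value=1019 (bin 01111111011); offset now 39 = byte 4 bit 7; 1 bits remain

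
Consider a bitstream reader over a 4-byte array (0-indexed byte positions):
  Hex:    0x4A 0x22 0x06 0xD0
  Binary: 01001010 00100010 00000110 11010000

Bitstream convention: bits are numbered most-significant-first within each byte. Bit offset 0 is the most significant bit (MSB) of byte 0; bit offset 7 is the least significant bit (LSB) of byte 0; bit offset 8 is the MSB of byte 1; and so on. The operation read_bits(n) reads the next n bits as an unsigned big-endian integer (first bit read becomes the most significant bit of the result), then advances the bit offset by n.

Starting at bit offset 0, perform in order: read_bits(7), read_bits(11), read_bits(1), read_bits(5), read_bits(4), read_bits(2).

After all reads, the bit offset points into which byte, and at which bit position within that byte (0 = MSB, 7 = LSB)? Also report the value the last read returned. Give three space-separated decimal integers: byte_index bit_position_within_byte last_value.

Answer: 3 6 0

Derivation:
Read 1: bits[0:7] width=7 -> value=37 (bin 0100101); offset now 7 = byte 0 bit 7; 25 bits remain
Read 2: bits[7:18] width=11 -> value=136 (bin 00010001000); offset now 18 = byte 2 bit 2; 14 bits remain
Read 3: bits[18:19] width=1 -> value=0 (bin 0); offset now 19 = byte 2 bit 3; 13 bits remain
Read 4: bits[19:24] width=5 -> value=6 (bin 00110); offset now 24 = byte 3 bit 0; 8 bits remain
Read 5: bits[24:28] width=4 -> value=13 (bin 1101); offset now 28 = byte 3 bit 4; 4 bits remain
Read 6: bits[28:30] width=2 -> value=0 (bin 00); offset now 30 = byte 3 bit 6; 2 bits remain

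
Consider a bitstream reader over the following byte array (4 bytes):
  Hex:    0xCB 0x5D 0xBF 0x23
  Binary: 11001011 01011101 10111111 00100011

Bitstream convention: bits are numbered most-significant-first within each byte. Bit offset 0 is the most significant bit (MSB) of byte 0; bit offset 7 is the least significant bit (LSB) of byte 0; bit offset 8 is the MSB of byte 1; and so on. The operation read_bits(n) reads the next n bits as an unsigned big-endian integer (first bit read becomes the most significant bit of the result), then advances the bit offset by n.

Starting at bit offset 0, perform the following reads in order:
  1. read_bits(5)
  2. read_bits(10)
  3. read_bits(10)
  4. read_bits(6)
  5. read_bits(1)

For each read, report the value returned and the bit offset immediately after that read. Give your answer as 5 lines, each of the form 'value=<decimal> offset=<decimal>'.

Read 1: bits[0:5] width=5 -> value=25 (bin 11001); offset now 5 = byte 0 bit 5; 27 bits remain
Read 2: bits[5:15] width=10 -> value=430 (bin 0110101110); offset now 15 = byte 1 bit 7; 17 bits remain
Read 3: bits[15:25] width=10 -> value=894 (bin 1101111110); offset now 25 = byte 3 bit 1; 7 bits remain
Read 4: bits[25:31] width=6 -> value=17 (bin 010001); offset now 31 = byte 3 bit 7; 1 bits remain
Read 5: bits[31:32] width=1 -> value=1 (bin 1); offset now 32 = byte 4 bit 0; 0 bits remain

Answer: value=25 offset=5
value=430 offset=15
value=894 offset=25
value=17 offset=31
value=1 offset=32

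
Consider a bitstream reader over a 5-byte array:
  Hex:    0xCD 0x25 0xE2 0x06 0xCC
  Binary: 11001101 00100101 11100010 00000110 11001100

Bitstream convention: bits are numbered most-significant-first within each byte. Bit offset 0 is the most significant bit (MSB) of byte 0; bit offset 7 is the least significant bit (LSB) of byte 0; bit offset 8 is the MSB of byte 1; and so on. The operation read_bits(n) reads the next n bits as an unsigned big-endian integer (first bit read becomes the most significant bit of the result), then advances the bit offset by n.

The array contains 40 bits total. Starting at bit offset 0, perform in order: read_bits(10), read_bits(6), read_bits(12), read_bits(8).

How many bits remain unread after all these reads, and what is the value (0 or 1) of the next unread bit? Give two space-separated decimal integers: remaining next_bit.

Read 1: bits[0:10] width=10 -> value=820 (bin 1100110100); offset now 10 = byte 1 bit 2; 30 bits remain
Read 2: bits[10:16] width=6 -> value=37 (bin 100101); offset now 16 = byte 2 bit 0; 24 bits remain
Read 3: bits[16:28] width=12 -> value=3616 (bin 111000100000); offset now 28 = byte 3 bit 4; 12 bits remain
Read 4: bits[28:36] width=8 -> value=108 (bin 01101100); offset now 36 = byte 4 bit 4; 4 bits remain

Answer: 4 1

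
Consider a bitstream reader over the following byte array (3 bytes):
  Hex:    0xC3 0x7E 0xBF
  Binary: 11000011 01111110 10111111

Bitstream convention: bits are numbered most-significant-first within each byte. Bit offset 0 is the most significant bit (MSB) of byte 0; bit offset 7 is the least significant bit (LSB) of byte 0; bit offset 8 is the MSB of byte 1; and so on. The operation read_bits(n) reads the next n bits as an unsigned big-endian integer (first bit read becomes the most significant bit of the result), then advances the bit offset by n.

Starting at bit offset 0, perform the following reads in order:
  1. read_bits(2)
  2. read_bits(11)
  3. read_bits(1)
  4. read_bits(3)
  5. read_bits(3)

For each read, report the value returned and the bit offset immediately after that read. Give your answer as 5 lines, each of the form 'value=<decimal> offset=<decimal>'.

Read 1: bits[0:2] width=2 -> value=3 (bin 11); offset now 2 = byte 0 bit 2; 22 bits remain
Read 2: bits[2:13] width=11 -> value=111 (bin 00001101111); offset now 13 = byte 1 bit 5; 11 bits remain
Read 3: bits[13:14] width=1 -> value=1 (bin 1); offset now 14 = byte 1 bit 6; 10 bits remain
Read 4: bits[14:17] width=3 -> value=5 (bin 101); offset now 17 = byte 2 bit 1; 7 bits remain
Read 5: bits[17:20] width=3 -> value=3 (bin 011); offset now 20 = byte 2 bit 4; 4 bits remain

Answer: value=3 offset=2
value=111 offset=13
value=1 offset=14
value=5 offset=17
value=3 offset=20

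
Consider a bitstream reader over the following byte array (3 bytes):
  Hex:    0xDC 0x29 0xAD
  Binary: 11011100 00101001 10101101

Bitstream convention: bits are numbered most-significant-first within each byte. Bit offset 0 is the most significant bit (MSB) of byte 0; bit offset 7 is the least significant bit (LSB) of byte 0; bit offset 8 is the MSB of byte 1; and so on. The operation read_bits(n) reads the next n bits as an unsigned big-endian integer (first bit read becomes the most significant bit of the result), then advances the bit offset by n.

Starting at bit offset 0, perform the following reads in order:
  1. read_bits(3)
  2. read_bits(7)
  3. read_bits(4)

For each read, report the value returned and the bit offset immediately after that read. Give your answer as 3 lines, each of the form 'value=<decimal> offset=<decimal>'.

Read 1: bits[0:3] width=3 -> value=6 (bin 110); offset now 3 = byte 0 bit 3; 21 bits remain
Read 2: bits[3:10] width=7 -> value=112 (bin 1110000); offset now 10 = byte 1 bit 2; 14 bits remain
Read 3: bits[10:14] width=4 -> value=10 (bin 1010); offset now 14 = byte 1 bit 6; 10 bits remain

Answer: value=6 offset=3
value=112 offset=10
value=10 offset=14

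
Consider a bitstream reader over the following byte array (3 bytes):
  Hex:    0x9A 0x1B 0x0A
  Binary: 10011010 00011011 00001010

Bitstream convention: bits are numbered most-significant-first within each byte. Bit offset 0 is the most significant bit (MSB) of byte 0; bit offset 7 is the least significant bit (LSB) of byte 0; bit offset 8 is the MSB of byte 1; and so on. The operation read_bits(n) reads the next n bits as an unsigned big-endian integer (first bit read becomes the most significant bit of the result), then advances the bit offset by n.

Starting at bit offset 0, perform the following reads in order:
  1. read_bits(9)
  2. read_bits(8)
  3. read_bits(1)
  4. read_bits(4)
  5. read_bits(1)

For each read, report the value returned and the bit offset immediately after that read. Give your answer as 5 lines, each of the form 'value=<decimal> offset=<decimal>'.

Answer: value=308 offset=9
value=54 offset=17
value=0 offset=18
value=2 offset=22
value=1 offset=23

Derivation:
Read 1: bits[0:9] width=9 -> value=308 (bin 100110100); offset now 9 = byte 1 bit 1; 15 bits remain
Read 2: bits[9:17] width=8 -> value=54 (bin 00110110); offset now 17 = byte 2 bit 1; 7 bits remain
Read 3: bits[17:18] width=1 -> value=0 (bin 0); offset now 18 = byte 2 bit 2; 6 bits remain
Read 4: bits[18:22] width=4 -> value=2 (bin 0010); offset now 22 = byte 2 bit 6; 2 bits remain
Read 5: bits[22:23] width=1 -> value=1 (bin 1); offset now 23 = byte 2 bit 7; 1 bits remain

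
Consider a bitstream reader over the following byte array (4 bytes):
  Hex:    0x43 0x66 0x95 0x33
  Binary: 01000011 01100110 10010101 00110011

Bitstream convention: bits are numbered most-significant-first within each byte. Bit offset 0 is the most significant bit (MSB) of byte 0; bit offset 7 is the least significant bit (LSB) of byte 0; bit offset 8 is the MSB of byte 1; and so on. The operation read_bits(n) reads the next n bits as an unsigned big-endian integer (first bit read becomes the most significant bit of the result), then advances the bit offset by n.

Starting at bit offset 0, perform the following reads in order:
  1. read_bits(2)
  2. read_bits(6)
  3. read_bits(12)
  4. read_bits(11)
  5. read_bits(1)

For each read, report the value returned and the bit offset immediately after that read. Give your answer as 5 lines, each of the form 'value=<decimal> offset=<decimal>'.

Answer: value=1 offset=2
value=3 offset=8
value=1641 offset=20
value=665 offset=31
value=1 offset=32

Derivation:
Read 1: bits[0:2] width=2 -> value=1 (bin 01); offset now 2 = byte 0 bit 2; 30 bits remain
Read 2: bits[2:8] width=6 -> value=3 (bin 000011); offset now 8 = byte 1 bit 0; 24 bits remain
Read 3: bits[8:20] width=12 -> value=1641 (bin 011001101001); offset now 20 = byte 2 bit 4; 12 bits remain
Read 4: bits[20:31] width=11 -> value=665 (bin 01010011001); offset now 31 = byte 3 bit 7; 1 bits remain
Read 5: bits[31:32] width=1 -> value=1 (bin 1); offset now 32 = byte 4 bit 0; 0 bits remain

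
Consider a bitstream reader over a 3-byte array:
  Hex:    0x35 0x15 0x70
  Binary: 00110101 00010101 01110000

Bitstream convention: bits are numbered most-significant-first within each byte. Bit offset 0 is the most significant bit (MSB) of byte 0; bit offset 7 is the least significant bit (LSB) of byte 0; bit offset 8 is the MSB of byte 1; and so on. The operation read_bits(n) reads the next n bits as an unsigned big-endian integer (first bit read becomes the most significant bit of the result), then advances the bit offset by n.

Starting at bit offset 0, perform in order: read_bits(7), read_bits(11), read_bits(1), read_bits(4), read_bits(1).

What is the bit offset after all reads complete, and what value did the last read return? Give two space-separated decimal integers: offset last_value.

Read 1: bits[0:7] width=7 -> value=26 (bin 0011010); offset now 7 = byte 0 bit 7; 17 bits remain
Read 2: bits[7:18] width=11 -> value=1109 (bin 10001010101); offset now 18 = byte 2 bit 2; 6 bits remain
Read 3: bits[18:19] width=1 -> value=1 (bin 1); offset now 19 = byte 2 bit 3; 5 bits remain
Read 4: bits[19:23] width=4 -> value=8 (bin 1000); offset now 23 = byte 2 bit 7; 1 bits remain
Read 5: bits[23:24] width=1 -> value=0 (bin 0); offset now 24 = byte 3 bit 0; 0 bits remain

Answer: 24 0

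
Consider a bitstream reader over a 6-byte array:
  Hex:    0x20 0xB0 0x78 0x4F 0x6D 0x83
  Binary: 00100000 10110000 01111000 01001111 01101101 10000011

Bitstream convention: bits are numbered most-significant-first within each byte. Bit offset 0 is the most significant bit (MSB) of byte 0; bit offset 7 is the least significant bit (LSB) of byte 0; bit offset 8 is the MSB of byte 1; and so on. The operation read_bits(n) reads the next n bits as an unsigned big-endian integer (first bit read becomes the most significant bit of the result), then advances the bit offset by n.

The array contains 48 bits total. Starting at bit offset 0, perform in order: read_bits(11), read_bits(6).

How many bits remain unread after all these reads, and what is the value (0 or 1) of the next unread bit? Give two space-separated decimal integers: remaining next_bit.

Read 1: bits[0:11] width=11 -> value=261 (bin 00100000101); offset now 11 = byte 1 bit 3; 37 bits remain
Read 2: bits[11:17] width=6 -> value=32 (bin 100000); offset now 17 = byte 2 bit 1; 31 bits remain

Answer: 31 1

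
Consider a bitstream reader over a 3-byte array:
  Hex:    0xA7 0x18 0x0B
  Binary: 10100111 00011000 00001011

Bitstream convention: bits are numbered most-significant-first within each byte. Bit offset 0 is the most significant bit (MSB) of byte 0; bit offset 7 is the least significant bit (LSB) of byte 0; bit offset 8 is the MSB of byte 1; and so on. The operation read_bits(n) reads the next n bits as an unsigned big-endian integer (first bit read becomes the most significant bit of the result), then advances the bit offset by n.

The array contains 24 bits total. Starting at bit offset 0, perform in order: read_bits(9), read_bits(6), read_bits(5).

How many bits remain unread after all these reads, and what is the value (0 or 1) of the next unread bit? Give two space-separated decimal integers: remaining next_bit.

Answer: 4 1

Derivation:
Read 1: bits[0:9] width=9 -> value=334 (bin 101001110); offset now 9 = byte 1 bit 1; 15 bits remain
Read 2: bits[9:15] width=6 -> value=12 (bin 001100); offset now 15 = byte 1 bit 7; 9 bits remain
Read 3: bits[15:20] width=5 -> value=0 (bin 00000); offset now 20 = byte 2 bit 4; 4 bits remain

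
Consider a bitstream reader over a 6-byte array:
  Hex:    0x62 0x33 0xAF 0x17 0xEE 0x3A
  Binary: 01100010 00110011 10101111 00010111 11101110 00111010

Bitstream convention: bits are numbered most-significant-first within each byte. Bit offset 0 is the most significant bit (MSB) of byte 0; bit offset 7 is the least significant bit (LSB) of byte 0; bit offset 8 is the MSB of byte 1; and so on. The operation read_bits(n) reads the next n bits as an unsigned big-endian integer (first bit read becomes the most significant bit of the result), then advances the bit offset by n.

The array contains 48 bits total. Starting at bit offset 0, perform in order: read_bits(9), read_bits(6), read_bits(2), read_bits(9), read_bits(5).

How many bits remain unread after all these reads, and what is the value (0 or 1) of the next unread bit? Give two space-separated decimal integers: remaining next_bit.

Answer: 17 1

Derivation:
Read 1: bits[0:9] width=9 -> value=196 (bin 011000100); offset now 9 = byte 1 bit 1; 39 bits remain
Read 2: bits[9:15] width=6 -> value=25 (bin 011001); offset now 15 = byte 1 bit 7; 33 bits remain
Read 3: bits[15:17] width=2 -> value=3 (bin 11); offset now 17 = byte 2 bit 1; 31 bits remain
Read 4: bits[17:26] width=9 -> value=188 (bin 010111100); offset now 26 = byte 3 bit 2; 22 bits remain
Read 5: bits[26:31] width=5 -> value=11 (bin 01011); offset now 31 = byte 3 bit 7; 17 bits remain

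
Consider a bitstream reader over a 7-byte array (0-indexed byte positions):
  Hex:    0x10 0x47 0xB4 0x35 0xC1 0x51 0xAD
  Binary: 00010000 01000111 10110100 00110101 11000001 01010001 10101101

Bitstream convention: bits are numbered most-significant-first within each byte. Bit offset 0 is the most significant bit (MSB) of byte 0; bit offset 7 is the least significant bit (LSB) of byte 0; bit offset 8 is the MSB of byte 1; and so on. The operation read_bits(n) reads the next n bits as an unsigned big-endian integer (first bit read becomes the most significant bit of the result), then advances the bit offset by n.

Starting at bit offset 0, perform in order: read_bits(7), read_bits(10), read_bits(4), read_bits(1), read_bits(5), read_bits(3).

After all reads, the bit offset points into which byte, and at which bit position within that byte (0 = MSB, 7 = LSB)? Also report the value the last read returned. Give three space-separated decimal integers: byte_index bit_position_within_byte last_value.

Answer: 3 6 5

Derivation:
Read 1: bits[0:7] width=7 -> value=8 (bin 0001000); offset now 7 = byte 0 bit 7; 49 bits remain
Read 2: bits[7:17] width=10 -> value=143 (bin 0010001111); offset now 17 = byte 2 bit 1; 39 bits remain
Read 3: bits[17:21] width=4 -> value=6 (bin 0110); offset now 21 = byte 2 bit 5; 35 bits remain
Read 4: bits[21:22] width=1 -> value=1 (bin 1); offset now 22 = byte 2 bit 6; 34 bits remain
Read 5: bits[22:27] width=5 -> value=1 (bin 00001); offset now 27 = byte 3 bit 3; 29 bits remain
Read 6: bits[27:30] width=3 -> value=5 (bin 101); offset now 30 = byte 3 bit 6; 26 bits remain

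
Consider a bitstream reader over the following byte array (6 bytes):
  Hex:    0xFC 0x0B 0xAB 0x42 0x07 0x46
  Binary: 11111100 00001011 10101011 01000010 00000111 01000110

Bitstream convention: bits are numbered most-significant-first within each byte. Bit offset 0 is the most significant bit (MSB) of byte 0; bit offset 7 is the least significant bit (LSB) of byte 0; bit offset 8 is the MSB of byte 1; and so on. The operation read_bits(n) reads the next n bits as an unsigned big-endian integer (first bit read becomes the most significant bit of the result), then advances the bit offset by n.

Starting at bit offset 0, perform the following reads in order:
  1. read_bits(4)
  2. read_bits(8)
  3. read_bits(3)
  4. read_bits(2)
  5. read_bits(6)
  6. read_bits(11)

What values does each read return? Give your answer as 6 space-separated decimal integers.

Read 1: bits[0:4] width=4 -> value=15 (bin 1111); offset now 4 = byte 0 bit 4; 44 bits remain
Read 2: bits[4:12] width=8 -> value=192 (bin 11000000); offset now 12 = byte 1 bit 4; 36 bits remain
Read 3: bits[12:15] width=3 -> value=5 (bin 101); offset now 15 = byte 1 bit 7; 33 bits remain
Read 4: bits[15:17] width=2 -> value=3 (bin 11); offset now 17 = byte 2 bit 1; 31 bits remain
Read 5: bits[17:23] width=6 -> value=21 (bin 010101); offset now 23 = byte 2 bit 7; 25 bits remain
Read 6: bits[23:34] width=11 -> value=1288 (bin 10100001000); offset now 34 = byte 4 bit 2; 14 bits remain

Answer: 15 192 5 3 21 1288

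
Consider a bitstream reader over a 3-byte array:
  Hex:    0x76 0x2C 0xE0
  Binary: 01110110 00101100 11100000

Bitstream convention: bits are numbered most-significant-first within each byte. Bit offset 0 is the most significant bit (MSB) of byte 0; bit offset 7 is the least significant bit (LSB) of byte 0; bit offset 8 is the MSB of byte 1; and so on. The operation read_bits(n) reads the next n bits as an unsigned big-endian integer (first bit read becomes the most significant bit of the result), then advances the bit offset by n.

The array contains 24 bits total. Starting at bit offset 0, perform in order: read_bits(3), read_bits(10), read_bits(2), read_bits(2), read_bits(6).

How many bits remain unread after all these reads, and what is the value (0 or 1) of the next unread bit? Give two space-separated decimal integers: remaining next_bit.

Answer: 1 0

Derivation:
Read 1: bits[0:3] width=3 -> value=3 (bin 011); offset now 3 = byte 0 bit 3; 21 bits remain
Read 2: bits[3:13] width=10 -> value=709 (bin 1011000101); offset now 13 = byte 1 bit 5; 11 bits remain
Read 3: bits[13:15] width=2 -> value=2 (bin 10); offset now 15 = byte 1 bit 7; 9 bits remain
Read 4: bits[15:17] width=2 -> value=1 (bin 01); offset now 17 = byte 2 bit 1; 7 bits remain
Read 5: bits[17:23] width=6 -> value=48 (bin 110000); offset now 23 = byte 2 bit 7; 1 bits remain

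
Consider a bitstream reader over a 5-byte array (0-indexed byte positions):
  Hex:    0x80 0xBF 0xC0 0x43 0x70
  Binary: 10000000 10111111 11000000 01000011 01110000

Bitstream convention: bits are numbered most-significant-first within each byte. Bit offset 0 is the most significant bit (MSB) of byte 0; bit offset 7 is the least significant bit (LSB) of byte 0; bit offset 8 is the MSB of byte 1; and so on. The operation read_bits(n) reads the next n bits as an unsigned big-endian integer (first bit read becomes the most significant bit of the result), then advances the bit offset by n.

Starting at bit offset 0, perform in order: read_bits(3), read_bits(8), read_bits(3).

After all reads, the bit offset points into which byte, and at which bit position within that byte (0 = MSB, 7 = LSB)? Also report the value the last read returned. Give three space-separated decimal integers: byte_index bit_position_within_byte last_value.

Read 1: bits[0:3] width=3 -> value=4 (bin 100); offset now 3 = byte 0 bit 3; 37 bits remain
Read 2: bits[3:11] width=8 -> value=5 (bin 00000101); offset now 11 = byte 1 bit 3; 29 bits remain
Read 3: bits[11:14] width=3 -> value=7 (bin 111); offset now 14 = byte 1 bit 6; 26 bits remain

Answer: 1 6 7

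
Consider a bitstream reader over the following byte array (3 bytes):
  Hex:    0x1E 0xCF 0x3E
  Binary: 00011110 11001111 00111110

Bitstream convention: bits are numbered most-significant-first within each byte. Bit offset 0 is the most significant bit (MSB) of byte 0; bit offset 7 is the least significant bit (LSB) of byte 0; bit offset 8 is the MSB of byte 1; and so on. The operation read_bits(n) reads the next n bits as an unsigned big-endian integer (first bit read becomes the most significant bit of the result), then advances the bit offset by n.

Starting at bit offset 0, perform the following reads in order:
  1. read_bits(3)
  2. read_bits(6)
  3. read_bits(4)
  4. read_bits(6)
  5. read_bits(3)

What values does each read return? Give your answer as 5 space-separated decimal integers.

Read 1: bits[0:3] width=3 -> value=0 (bin 000); offset now 3 = byte 0 bit 3; 21 bits remain
Read 2: bits[3:9] width=6 -> value=61 (bin 111101); offset now 9 = byte 1 bit 1; 15 bits remain
Read 3: bits[9:13] width=4 -> value=9 (bin 1001); offset now 13 = byte 1 bit 5; 11 bits remain
Read 4: bits[13:19] width=6 -> value=57 (bin 111001); offset now 19 = byte 2 bit 3; 5 bits remain
Read 5: bits[19:22] width=3 -> value=7 (bin 111); offset now 22 = byte 2 bit 6; 2 bits remain

Answer: 0 61 9 57 7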